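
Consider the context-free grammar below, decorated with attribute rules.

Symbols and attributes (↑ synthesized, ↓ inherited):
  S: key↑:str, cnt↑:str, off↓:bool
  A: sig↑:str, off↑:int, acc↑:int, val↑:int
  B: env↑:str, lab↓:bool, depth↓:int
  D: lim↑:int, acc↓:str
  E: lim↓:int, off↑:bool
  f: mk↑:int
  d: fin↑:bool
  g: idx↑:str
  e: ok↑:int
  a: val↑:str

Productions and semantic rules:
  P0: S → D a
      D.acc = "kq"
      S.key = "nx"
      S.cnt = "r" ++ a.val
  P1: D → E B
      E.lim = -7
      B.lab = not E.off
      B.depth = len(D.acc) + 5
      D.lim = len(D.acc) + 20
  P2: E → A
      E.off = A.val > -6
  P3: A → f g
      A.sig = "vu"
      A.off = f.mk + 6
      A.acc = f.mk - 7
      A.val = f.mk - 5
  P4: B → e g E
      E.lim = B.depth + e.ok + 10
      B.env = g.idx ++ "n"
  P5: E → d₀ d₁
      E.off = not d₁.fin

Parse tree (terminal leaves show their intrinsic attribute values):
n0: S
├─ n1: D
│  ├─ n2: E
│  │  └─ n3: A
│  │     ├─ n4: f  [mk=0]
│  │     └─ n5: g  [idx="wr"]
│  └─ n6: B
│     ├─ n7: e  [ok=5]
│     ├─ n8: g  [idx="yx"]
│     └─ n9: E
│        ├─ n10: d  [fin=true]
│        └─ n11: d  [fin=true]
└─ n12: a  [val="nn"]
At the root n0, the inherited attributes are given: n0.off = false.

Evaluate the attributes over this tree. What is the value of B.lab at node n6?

false

1. n0.off = false  [given at root]
2. n1.acc = "kq"  ["kq"]
3. n2.lim = -7  [-7]
4. n4.mk = 0  [terminal]
5. n5.idx = "wr"  [terminal]
6. n3.sig = "vu"  ["vu"]
7. n3.off = 6  [f.mk + 6]
8. n3.acc = -7  [f.mk - 7]
9. n3.val = -5  [f.mk - 5]
10. n2.off = true  [A.val > -6]
11. n6.lab = false  [not E.off]
12. n6.depth = 7  [len(D.acc) + 5]
13. n7.ok = 5  [terminal]
14. n8.idx = "yx"  [terminal]
15. n9.lim = 22  [B.depth + e.ok + 10]
16. n10.fin = true  [terminal]
17. n11.fin = true  [terminal]
18. n9.off = false  [not d₁.fin]
19. n6.env = "yxn"  [g.idx ++ "n"]
20. n1.lim = 22  [len(D.acc) + 20]
21. n12.val = "nn"  [terminal]
22. n0.key = "nx"  ["nx"]
23. n0.cnt = "rnn"  ["r" ++ a.val]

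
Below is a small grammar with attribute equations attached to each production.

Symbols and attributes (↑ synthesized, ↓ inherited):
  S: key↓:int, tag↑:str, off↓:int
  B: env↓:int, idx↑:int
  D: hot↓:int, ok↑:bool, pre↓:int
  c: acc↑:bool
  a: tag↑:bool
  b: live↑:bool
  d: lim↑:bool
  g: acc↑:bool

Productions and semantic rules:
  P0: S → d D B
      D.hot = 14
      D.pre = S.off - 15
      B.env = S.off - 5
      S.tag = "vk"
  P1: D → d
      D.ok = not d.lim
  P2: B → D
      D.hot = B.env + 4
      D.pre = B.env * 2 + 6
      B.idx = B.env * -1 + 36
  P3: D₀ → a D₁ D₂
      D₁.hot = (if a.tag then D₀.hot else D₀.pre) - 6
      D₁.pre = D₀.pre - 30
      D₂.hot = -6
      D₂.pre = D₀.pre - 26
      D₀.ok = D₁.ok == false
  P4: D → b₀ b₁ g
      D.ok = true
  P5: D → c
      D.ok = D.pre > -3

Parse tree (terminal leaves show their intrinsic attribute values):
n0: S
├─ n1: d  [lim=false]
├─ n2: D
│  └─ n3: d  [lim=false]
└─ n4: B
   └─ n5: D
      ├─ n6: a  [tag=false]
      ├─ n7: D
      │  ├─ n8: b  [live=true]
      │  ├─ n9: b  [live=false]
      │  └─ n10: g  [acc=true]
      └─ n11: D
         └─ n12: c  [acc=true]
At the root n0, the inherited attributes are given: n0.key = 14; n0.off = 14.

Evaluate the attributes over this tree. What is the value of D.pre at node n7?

1. n0.key = 14  [given at root]
2. n0.off = 14  [given at root]
3. n1.lim = false  [terminal]
4. n2.hot = 14  [14]
5. n2.pre = -1  [S.off - 15]
6. n3.lim = false  [terminal]
7. n2.ok = true  [not d.lim]
8. n4.env = 9  [S.off - 5]
9. n5.hot = 13  [B.env + 4]
10. n5.pre = 24  [B.env * 2 + 6]
11. n6.tag = false  [terminal]
12. n7.hot = 18  [(if a.tag then D₀.hot else D₀.pre) - 6]
13. n7.pre = -6  [D₀.pre - 30]
14. n8.live = true  [terminal]
15. n9.live = false  [terminal]
16. n10.acc = true  [terminal]
17. n7.ok = true  [true]
18. n11.hot = -6  [-6]
19. n11.pre = -2  [D₀.pre - 26]
20. n12.acc = true  [terminal]
21. n11.ok = true  [D.pre > -3]
22. n5.ok = false  [D₁.ok == false]
23. n4.idx = 27  [B.env * -1 + 36]
24. n0.tag = "vk"  ["vk"]

-6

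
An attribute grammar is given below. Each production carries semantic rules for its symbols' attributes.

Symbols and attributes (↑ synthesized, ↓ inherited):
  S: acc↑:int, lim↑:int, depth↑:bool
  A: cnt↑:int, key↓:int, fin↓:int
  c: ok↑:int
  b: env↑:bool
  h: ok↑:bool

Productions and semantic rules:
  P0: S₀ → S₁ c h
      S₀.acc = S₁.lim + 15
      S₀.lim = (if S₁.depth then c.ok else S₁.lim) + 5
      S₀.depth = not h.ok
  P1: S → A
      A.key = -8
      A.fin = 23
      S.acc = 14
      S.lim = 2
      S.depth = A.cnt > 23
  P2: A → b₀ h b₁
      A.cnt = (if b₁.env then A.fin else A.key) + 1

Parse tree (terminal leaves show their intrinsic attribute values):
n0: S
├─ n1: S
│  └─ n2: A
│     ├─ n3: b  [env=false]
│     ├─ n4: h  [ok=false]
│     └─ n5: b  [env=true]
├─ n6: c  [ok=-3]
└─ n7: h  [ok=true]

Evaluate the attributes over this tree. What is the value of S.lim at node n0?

2

1. n2.key = -8  [-8]
2. n2.fin = 23  [23]
3. n3.env = false  [terminal]
4. n4.ok = false  [terminal]
5. n5.env = true  [terminal]
6. n2.cnt = 24  [(if b₁.env then A.fin else A.key) + 1]
7. n1.acc = 14  [14]
8. n1.lim = 2  [2]
9. n1.depth = true  [A.cnt > 23]
10. n6.ok = -3  [terminal]
11. n7.ok = true  [terminal]
12. n0.acc = 17  [S₁.lim + 15]
13. n0.lim = 2  [(if S₁.depth then c.ok else S₁.lim) + 5]
14. n0.depth = false  [not h.ok]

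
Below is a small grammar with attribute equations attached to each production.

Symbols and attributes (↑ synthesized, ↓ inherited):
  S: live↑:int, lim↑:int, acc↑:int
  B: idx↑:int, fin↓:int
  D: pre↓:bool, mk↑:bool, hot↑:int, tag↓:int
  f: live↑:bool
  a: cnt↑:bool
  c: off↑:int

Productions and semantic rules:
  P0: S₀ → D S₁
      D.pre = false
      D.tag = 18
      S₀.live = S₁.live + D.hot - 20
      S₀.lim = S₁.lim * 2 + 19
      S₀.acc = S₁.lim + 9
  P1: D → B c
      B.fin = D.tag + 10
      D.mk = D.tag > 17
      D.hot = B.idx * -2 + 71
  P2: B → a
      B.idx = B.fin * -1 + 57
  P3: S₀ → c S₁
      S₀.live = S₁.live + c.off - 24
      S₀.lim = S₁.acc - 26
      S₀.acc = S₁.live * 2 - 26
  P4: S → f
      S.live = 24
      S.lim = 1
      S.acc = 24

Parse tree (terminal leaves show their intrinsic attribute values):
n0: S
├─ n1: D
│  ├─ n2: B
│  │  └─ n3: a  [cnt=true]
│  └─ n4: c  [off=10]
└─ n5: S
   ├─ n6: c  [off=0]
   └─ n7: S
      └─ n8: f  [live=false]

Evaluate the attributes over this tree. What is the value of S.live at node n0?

-7

1. n1.pre = false  [false]
2. n1.tag = 18  [18]
3. n2.fin = 28  [D.tag + 10]
4. n3.cnt = true  [terminal]
5. n2.idx = 29  [B.fin * -1 + 57]
6. n4.off = 10  [terminal]
7. n1.mk = true  [D.tag > 17]
8. n1.hot = 13  [B.idx * -2 + 71]
9. n6.off = 0  [terminal]
10. n8.live = false  [terminal]
11. n7.live = 24  [24]
12. n7.lim = 1  [1]
13. n7.acc = 24  [24]
14. n5.live = 0  [S₁.live + c.off - 24]
15. n5.lim = -2  [S₁.acc - 26]
16. n5.acc = 22  [S₁.live * 2 - 26]
17. n0.live = -7  [S₁.live + D.hot - 20]
18. n0.lim = 15  [S₁.lim * 2 + 19]
19. n0.acc = 7  [S₁.lim + 9]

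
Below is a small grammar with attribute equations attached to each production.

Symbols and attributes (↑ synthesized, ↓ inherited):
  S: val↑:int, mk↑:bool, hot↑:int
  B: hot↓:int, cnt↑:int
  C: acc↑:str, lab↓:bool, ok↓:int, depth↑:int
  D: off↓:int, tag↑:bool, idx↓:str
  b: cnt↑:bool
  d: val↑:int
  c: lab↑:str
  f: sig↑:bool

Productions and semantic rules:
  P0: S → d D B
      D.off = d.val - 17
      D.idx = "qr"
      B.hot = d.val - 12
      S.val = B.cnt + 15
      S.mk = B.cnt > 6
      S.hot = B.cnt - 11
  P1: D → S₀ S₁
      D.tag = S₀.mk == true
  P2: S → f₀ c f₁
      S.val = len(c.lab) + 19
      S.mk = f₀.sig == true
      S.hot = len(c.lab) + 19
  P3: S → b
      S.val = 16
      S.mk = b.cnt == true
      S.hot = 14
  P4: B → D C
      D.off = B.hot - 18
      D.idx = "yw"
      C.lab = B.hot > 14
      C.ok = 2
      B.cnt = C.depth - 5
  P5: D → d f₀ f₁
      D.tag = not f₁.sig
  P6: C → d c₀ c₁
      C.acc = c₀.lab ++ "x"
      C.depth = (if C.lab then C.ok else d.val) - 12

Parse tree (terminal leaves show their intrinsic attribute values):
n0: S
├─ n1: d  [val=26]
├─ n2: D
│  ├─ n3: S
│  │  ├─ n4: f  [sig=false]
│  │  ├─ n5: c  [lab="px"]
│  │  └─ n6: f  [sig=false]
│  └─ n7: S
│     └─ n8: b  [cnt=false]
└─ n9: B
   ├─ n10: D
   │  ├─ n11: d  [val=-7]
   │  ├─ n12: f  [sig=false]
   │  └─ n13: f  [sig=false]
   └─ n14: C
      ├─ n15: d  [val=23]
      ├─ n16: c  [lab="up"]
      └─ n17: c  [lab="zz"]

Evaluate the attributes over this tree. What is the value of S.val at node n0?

21

1. n1.val = 26  [terminal]
2. n2.off = 9  [d.val - 17]
3. n2.idx = "qr"  ["qr"]
4. n4.sig = false  [terminal]
5. n5.lab = "px"  [terminal]
6. n6.sig = false  [terminal]
7. n3.val = 21  [len(c.lab) + 19]
8. n3.mk = false  [f₀.sig == true]
9. n3.hot = 21  [len(c.lab) + 19]
10. n8.cnt = false  [terminal]
11. n7.val = 16  [16]
12. n7.mk = false  [b.cnt == true]
13. n7.hot = 14  [14]
14. n2.tag = false  [S₀.mk == true]
15. n9.hot = 14  [d.val - 12]
16. n10.off = -4  [B.hot - 18]
17. n10.idx = "yw"  ["yw"]
18. n11.val = -7  [terminal]
19. n12.sig = false  [terminal]
20. n13.sig = false  [terminal]
21. n10.tag = true  [not f₁.sig]
22. n14.lab = false  [B.hot > 14]
23. n14.ok = 2  [2]
24. n15.val = 23  [terminal]
25. n16.lab = "up"  [terminal]
26. n17.lab = "zz"  [terminal]
27. n14.acc = "upx"  [c₀.lab ++ "x"]
28. n14.depth = 11  [(if C.lab then C.ok else d.val) - 12]
29. n9.cnt = 6  [C.depth - 5]
30. n0.val = 21  [B.cnt + 15]
31. n0.mk = false  [B.cnt > 6]
32. n0.hot = -5  [B.cnt - 11]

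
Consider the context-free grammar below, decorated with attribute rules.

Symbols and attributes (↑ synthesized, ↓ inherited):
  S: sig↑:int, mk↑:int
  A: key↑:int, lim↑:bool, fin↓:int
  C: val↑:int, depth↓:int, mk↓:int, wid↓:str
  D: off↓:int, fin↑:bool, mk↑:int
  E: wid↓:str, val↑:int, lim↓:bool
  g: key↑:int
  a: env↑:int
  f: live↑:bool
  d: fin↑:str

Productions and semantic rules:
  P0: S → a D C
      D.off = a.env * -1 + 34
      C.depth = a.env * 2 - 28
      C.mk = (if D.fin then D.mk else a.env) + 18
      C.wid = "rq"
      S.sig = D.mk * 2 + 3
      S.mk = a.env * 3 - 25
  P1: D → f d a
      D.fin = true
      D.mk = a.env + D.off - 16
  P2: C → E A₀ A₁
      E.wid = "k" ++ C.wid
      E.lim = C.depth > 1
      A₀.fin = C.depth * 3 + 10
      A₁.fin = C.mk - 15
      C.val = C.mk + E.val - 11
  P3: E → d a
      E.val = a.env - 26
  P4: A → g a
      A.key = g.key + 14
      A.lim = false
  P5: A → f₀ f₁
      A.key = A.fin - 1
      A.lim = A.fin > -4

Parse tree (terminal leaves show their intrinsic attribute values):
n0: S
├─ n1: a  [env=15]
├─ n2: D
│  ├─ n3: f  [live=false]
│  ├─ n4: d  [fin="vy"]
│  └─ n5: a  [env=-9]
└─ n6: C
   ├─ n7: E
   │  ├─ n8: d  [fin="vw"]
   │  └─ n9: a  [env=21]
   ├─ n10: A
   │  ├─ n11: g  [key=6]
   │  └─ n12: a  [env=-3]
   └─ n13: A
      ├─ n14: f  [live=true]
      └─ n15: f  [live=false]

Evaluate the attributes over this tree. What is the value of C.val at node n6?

1. n1.env = 15  [terminal]
2. n2.off = 19  [a.env * -1 + 34]
3. n3.live = false  [terminal]
4. n4.fin = "vy"  [terminal]
5. n5.env = -9  [terminal]
6. n2.fin = true  [true]
7. n2.mk = -6  [a.env + D.off - 16]
8. n6.depth = 2  [a.env * 2 - 28]
9. n6.mk = 12  [(if D.fin then D.mk else a.env) + 18]
10. n6.wid = "rq"  ["rq"]
11. n7.wid = "krq"  ["k" ++ C.wid]
12. n7.lim = true  [C.depth > 1]
13. n8.fin = "vw"  [terminal]
14. n9.env = 21  [terminal]
15. n7.val = -5  [a.env - 26]
16. n10.fin = 16  [C.depth * 3 + 10]
17. n11.key = 6  [terminal]
18. n12.env = -3  [terminal]
19. n10.key = 20  [g.key + 14]
20. n10.lim = false  [false]
21. n13.fin = -3  [C.mk - 15]
22. n14.live = true  [terminal]
23. n15.live = false  [terminal]
24. n13.key = -4  [A.fin - 1]
25. n13.lim = true  [A.fin > -4]
26. n6.val = -4  [C.mk + E.val - 11]
27. n0.sig = -9  [D.mk * 2 + 3]
28. n0.mk = 20  [a.env * 3 - 25]

-4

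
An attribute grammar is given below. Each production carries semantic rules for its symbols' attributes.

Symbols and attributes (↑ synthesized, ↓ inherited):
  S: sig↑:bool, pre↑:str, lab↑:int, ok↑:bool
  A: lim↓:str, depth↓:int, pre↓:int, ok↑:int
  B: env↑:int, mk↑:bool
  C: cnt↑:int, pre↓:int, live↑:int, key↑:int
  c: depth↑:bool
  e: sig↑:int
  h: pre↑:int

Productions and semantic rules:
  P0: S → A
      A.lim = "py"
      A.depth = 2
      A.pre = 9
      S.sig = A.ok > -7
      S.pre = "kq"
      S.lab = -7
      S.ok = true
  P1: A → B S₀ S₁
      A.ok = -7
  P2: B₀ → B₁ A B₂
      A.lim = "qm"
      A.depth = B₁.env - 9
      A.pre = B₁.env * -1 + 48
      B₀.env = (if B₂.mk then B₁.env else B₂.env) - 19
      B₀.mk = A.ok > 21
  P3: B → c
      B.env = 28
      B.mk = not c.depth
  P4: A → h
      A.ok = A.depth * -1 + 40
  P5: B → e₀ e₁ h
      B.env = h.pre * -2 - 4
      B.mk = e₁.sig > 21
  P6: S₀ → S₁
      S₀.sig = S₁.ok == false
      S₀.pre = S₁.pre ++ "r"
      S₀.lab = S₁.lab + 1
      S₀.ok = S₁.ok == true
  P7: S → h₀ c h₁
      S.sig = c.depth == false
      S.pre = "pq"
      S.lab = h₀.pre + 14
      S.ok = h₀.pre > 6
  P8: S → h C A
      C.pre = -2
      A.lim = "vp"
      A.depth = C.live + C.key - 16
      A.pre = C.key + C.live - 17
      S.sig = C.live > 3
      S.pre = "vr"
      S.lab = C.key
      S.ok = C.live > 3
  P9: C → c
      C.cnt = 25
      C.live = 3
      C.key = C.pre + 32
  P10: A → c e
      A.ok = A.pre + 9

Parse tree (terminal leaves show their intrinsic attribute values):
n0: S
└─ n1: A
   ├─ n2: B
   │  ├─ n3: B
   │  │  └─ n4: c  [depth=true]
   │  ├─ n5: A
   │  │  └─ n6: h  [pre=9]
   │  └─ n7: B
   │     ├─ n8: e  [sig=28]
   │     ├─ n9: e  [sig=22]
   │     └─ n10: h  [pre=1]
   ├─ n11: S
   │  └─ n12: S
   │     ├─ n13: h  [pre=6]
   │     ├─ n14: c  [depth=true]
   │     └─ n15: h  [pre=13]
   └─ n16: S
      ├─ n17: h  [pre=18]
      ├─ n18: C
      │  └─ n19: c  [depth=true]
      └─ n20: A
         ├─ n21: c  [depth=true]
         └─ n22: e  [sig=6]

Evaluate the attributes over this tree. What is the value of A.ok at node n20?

1. n1.lim = "py"  ["py"]
2. n1.depth = 2  [2]
3. n1.pre = 9  [9]
4. n4.depth = true  [terminal]
5. n3.env = 28  [28]
6. n3.mk = false  [not c.depth]
7. n5.lim = "qm"  ["qm"]
8. n5.depth = 19  [B₁.env - 9]
9. n5.pre = 20  [B₁.env * -1 + 48]
10. n6.pre = 9  [terminal]
11. n5.ok = 21  [A.depth * -1 + 40]
12. n8.sig = 28  [terminal]
13. n9.sig = 22  [terminal]
14. n10.pre = 1  [terminal]
15. n7.env = -6  [h.pre * -2 - 4]
16. n7.mk = true  [e₁.sig > 21]
17. n2.env = 9  [(if B₂.mk then B₁.env else B₂.env) - 19]
18. n2.mk = false  [A.ok > 21]
19. n13.pre = 6  [terminal]
20. n14.depth = true  [terminal]
21. n15.pre = 13  [terminal]
22. n12.sig = false  [c.depth == false]
23. n12.pre = "pq"  ["pq"]
24. n12.lab = 20  [h₀.pre + 14]
25. n12.ok = false  [h₀.pre > 6]
26. n11.sig = true  [S₁.ok == false]
27. n11.pre = "pqr"  [S₁.pre ++ "r"]
28. n11.lab = 21  [S₁.lab + 1]
29. n11.ok = false  [S₁.ok == true]
30. n17.pre = 18  [terminal]
31. n18.pre = -2  [-2]
32. n19.depth = true  [terminal]
33. n18.cnt = 25  [25]
34. n18.live = 3  [3]
35. n18.key = 30  [C.pre + 32]
36. n20.lim = "vp"  ["vp"]
37. n20.depth = 17  [C.live + C.key - 16]
38. n20.pre = 16  [C.key + C.live - 17]
39. n21.depth = true  [terminal]
40. n22.sig = 6  [terminal]
41. n20.ok = 25  [A.pre + 9]
42. n16.sig = false  [C.live > 3]
43. n16.pre = "vr"  ["vr"]
44. n16.lab = 30  [C.key]
45. n16.ok = false  [C.live > 3]
46. n1.ok = -7  [-7]
47. n0.sig = false  [A.ok > -7]
48. n0.pre = "kq"  ["kq"]
49. n0.lab = -7  [-7]
50. n0.ok = true  [true]

25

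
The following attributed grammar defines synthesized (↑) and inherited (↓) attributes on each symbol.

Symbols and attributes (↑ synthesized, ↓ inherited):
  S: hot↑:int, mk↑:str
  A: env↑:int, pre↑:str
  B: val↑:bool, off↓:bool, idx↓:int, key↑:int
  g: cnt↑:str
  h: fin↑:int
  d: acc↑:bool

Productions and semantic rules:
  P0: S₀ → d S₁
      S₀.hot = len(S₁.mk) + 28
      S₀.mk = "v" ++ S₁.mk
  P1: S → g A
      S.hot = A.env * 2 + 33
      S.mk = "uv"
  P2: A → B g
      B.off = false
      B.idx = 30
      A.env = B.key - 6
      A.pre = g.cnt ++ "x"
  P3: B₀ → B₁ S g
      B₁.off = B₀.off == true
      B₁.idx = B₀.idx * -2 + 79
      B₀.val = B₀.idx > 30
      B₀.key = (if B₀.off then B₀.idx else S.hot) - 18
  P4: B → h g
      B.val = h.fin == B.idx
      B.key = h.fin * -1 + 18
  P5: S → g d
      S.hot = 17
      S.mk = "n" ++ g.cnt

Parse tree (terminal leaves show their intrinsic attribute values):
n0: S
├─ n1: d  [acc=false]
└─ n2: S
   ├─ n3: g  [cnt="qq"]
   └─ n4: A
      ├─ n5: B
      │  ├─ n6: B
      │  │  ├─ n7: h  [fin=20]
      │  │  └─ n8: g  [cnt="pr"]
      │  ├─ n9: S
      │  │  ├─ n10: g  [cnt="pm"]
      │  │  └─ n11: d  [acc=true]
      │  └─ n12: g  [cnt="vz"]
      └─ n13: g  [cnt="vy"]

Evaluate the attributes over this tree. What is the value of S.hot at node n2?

19

1. n1.acc = false  [terminal]
2. n3.cnt = "qq"  [terminal]
3. n5.off = false  [false]
4. n5.idx = 30  [30]
5. n6.off = false  [B₀.off == true]
6. n6.idx = 19  [B₀.idx * -2 + 79]
7. n7.fin = 20  [terminal]
8. n8.cnt = "pr"  [terminal]
9. n6.val = false  [h.fin == B.idx]
10. n6.key = -2  [h.fin * -1 + 18]
11. n10.cnt = "pm"  [terminal]
12. n11.acc = true  [terminal]
13. n9.hot = 17  [17]
14. n9.mk = "npm"  ["n" ++ g.cnt]
15. n12.cnt = "vz"  [terminal]
16. n5.val = false  [B₀.idx > 30]
17. n5.key = -1  [(if B₀.off then B₀.idx else S.hot) - 18]
18. n13.cnt = "vy"  [terminal]
19. n4.env = -7  [B.key - 6]
20. n4.pre = "vyx"  [g.cnt ++ "x"]
21. n2.hot = 19  [A.env * 2 + 33]
22. n2.mk = "uv"  ["uv"]
23. n0.hot = 30  [len(S₁.mk) + 28]
24. n0.mk = "vuv"  ["v" ++ S₁.mk]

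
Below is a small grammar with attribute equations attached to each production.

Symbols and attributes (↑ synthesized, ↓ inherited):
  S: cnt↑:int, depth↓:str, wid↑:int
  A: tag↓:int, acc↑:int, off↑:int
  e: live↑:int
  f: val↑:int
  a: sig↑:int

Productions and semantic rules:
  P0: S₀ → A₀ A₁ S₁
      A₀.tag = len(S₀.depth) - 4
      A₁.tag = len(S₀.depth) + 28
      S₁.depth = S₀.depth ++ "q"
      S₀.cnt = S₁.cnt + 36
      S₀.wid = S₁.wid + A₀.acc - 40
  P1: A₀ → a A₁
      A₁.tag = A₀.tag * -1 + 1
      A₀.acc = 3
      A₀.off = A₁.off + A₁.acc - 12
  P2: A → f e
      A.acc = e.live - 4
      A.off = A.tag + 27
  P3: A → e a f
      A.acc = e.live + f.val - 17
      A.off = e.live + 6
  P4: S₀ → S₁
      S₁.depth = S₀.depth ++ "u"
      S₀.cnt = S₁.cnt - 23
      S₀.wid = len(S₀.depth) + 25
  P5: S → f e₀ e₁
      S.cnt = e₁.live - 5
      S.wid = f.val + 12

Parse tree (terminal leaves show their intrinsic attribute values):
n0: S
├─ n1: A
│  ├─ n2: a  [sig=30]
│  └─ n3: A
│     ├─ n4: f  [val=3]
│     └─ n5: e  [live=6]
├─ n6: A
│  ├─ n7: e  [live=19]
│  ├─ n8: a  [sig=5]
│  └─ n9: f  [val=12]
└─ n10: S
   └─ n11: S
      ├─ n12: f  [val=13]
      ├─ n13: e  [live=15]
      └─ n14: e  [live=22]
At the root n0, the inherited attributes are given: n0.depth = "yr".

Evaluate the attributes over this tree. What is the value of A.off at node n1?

20

1. n0.depth = "yr"  [given at root]
2. n1.tag = -2  [len(S₀.depth) - 4]
3. n2.sig = 30  [terminal]
4. n3.tag = 3  [A₀.tag * -1 + 1]
5. n4.val = 3  [terminal]
6. n5.live = 6  [terminal]
7. n3.acc = 2  [e.live - 4]
8. n3.off = 30  [A.tag + 27]
9. n1.acc = 3  [3]
10. n1.off = 20  [A₁.off + A₁.acc - 12]
11. n6.tag = 30  [len(S₀.depth) + 28]
12. n7.live = 19  [terminal]
13. n8.sig = 5  [terminal]
14. n9.val = 12  [terminal]
15. n6.acc = 14  [e.live + f.val - 17]
16. n6.off = 25  [e.live + 6]
17. n10.depth = "yrq"  [S₀.depth ++ "q"]
18. n11.depth = "yrqu"  [S₀.depth ++ "u"]
19. n12.val = 13  [terminal]
20. n13.live = 15  [terminal]
21. n14.live = 22  [terminal]
22. n11.cnt = 17  [e₁.live - 5]
23. n11.wid = 25  [f.val + 12]
24. n10.cnt = -6  [S₁.cnt - 23]
25. n10.wid = 28  [len(S₀.depth) + 25]
26. n0.cnt = 30  [S₁.cnt + 36]
27. n0.wid = -9  [S₁.wid + A₀.acc - 40]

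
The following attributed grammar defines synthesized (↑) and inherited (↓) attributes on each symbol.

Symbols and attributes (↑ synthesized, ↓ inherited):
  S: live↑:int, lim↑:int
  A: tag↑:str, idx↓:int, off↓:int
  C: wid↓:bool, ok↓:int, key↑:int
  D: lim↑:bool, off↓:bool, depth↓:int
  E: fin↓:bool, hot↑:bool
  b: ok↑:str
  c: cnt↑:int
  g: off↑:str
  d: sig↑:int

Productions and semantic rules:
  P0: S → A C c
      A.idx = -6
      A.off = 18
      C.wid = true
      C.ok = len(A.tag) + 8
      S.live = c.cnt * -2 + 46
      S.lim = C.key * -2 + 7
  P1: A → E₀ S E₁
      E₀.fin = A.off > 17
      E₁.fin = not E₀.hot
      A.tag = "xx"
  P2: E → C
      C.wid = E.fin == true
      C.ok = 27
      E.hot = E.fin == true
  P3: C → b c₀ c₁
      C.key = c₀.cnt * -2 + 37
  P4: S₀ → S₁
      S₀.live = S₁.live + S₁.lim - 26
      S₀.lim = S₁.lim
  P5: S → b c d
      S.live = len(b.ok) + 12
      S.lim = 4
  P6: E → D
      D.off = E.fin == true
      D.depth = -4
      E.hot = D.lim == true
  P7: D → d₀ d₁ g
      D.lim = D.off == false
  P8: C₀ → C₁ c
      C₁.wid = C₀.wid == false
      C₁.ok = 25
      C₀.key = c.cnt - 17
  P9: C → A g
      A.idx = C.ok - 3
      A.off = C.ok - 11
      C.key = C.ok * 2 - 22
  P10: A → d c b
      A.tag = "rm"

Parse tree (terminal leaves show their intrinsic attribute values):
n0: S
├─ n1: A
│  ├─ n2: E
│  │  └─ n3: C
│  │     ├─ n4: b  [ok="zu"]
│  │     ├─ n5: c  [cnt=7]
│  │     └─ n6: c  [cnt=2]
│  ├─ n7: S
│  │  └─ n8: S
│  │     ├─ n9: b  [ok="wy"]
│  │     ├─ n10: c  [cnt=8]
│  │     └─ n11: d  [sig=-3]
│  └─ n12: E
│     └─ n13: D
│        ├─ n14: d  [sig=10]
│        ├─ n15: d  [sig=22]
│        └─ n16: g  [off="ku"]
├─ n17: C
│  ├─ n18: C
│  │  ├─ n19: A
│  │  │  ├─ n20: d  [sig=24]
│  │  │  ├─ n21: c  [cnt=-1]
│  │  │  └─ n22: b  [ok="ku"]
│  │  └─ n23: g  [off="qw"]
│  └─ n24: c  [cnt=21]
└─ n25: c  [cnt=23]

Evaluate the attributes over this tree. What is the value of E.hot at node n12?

true

1. n1.idx = -6  [-6]
2. n1.off = 18  [18]
3. n2.fin = true  [A.off > 17]
4. n3.wid = true  [E.fin == true]
5. n3.ok = 27  [27]
6. n4.ok = "zu"  [terminal]
7. n5.cnt = 7  [terminal]
8. n6.cnt = 2  [terminal]
9. n3.key = 23  [c₀.cnt * -2 + 37]
10. n2.hot = true  [E.fin == true]
11. n9.ok = "wy"  [terminal]
12. n10.cnt = 8  [terminal]
13. n11.sig = -3  [terminal]
14. n8.live = 14  [len(b.ok) + 12]
15. n8.lim = 4  [4]
16. n7.live = -8  [S₁.live + S₁.lim - 26]
17. n7.lim = 4  [S₁.lim]
18. n12.fin = false  [not E₀.hot]
19. n13.off = false  [E.fin == true]
20. n13.depth = -4  [-4]
21. n14.sig = 10  [terminal]
22. n15.sig = 22  [terminal]
23. n16.off = "ku"  [terminal]
24. n13.lim = true  [D.off == false]
25. n12.hot = true  [D.lim == true]
26. n1.tag = "xx"  ["xx"]
27. n17.wid = true  [true]
28. n17.ok = 10  [len(A.tag) + 8]
29. n18.wid = false  [C₀.wid == false]
30. n18.ok = 25  [25]
31. n19.idx = 22  [C.ok - 3]
32. n19.off = 14  [C.ok - 11]
33. n20.sig = 24  [terminal]
34. n21.cnt = -1  [terminal]
35. n22.ok = "ku"  [terminal]
36. n19.tag = "rm"  ["rm"]
37. n23.off = "qw"  [terminal]
38. n18.key = 28  [C.ok * 2 - 22]
39. n24.cnt = 21  [terminal]
40. n17.key = 4  [c.cnt - 17]
41. n25.cnt = 23  [terminal]
42. n0.live = 0  [c.cnt * -2 + 46]
43. n0.lim = -1  [C.key * -2 + 7]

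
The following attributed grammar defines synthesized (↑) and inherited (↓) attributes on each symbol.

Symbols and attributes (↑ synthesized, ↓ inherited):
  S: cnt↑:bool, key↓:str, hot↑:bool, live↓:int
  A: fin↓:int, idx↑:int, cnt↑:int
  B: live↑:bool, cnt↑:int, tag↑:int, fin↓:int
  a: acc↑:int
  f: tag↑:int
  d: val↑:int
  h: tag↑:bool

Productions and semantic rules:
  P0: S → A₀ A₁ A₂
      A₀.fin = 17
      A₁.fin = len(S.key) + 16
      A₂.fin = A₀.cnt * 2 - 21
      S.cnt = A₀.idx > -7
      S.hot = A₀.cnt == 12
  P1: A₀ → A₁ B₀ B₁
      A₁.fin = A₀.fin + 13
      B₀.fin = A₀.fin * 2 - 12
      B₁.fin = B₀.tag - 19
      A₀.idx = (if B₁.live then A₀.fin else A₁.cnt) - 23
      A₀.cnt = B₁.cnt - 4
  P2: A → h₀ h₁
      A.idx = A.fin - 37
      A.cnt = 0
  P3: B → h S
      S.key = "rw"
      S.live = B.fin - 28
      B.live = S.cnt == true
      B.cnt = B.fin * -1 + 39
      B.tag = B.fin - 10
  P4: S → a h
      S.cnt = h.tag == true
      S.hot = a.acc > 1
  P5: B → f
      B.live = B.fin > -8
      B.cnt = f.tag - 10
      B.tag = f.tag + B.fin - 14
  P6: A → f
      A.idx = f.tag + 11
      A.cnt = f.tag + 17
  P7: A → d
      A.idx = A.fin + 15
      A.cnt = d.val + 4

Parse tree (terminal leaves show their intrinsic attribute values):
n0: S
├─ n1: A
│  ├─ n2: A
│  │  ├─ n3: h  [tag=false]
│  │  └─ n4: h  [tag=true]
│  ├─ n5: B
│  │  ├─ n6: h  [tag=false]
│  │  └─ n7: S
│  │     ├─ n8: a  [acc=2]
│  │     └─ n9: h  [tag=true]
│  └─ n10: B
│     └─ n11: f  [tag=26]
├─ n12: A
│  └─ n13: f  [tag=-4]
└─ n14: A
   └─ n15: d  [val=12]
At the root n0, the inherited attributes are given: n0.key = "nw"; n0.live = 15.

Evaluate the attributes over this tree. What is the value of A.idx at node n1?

1. n0.key = "nw"  [given at root]
2. n0.live = 15  [given at root]
3. n1.fin = 17  [17]
4. n2.fin = 30  [A₀.fin + 13]
5. n3.tag = false  [terminal]
6. n4.tag = true  [terminal]
7. n2.idx = -7  [A.fin - 37]
8. n2.cnt = 0  [0]
9. n5.fin = 22  [A₀.fin * 2 - 12]
10. n6.tag = false  [terminal]
11. n7.key = "rw"  ["rw"]
12. n7.live = -6  [B.fin - 28]
13. n8.acc = 2  [terminal]
14. n9.tag = true  [terminal]
15. n7.cnt = true  [h.tag == true]
16. n7.hot = true  [a.acc > 1]
17. n5.live = true  [S.cnt == true]
18. n5.cnt = 17  [B.fin * -1 + 39]
19. n5.tag = 12  [B.fin - 10]
20. n10.fin = -7  [B₀.tag - 19]
21. n11.tag = 26  [terminal]
22. n10.live = true  [B.fin > -8]
23. n10.cnt = 16  [f.tag - 10]
24. n10.tag = 5  [f.tag + B.fin - 14]
25. n1.idx = -6  [(if B₁.live then A₀.fin else A₁.cnt) - 23]
26. n1.cnt = 12  [B₁.cnt - 4]
27. n12.fin = 18  [len(S.key) + 16]
28. n13.tag = -4  [terminal]
29. n12.idx = 7  [f.tag + 11]
30. n12.cnt = 13  [f.tag + 17]
31. n14.fin = 3  [A₀.cnt * 2 - 21]
32. n15.val = 12  [terminal]
33. n14.idx = 18  [A.fin + 15]
34. n14.cnt = 16  [d.val + 4]
35. n0.cnt = true  [A₀.idx > -7]
36. n0.hot = true  [A₀.cnt == 12]

-6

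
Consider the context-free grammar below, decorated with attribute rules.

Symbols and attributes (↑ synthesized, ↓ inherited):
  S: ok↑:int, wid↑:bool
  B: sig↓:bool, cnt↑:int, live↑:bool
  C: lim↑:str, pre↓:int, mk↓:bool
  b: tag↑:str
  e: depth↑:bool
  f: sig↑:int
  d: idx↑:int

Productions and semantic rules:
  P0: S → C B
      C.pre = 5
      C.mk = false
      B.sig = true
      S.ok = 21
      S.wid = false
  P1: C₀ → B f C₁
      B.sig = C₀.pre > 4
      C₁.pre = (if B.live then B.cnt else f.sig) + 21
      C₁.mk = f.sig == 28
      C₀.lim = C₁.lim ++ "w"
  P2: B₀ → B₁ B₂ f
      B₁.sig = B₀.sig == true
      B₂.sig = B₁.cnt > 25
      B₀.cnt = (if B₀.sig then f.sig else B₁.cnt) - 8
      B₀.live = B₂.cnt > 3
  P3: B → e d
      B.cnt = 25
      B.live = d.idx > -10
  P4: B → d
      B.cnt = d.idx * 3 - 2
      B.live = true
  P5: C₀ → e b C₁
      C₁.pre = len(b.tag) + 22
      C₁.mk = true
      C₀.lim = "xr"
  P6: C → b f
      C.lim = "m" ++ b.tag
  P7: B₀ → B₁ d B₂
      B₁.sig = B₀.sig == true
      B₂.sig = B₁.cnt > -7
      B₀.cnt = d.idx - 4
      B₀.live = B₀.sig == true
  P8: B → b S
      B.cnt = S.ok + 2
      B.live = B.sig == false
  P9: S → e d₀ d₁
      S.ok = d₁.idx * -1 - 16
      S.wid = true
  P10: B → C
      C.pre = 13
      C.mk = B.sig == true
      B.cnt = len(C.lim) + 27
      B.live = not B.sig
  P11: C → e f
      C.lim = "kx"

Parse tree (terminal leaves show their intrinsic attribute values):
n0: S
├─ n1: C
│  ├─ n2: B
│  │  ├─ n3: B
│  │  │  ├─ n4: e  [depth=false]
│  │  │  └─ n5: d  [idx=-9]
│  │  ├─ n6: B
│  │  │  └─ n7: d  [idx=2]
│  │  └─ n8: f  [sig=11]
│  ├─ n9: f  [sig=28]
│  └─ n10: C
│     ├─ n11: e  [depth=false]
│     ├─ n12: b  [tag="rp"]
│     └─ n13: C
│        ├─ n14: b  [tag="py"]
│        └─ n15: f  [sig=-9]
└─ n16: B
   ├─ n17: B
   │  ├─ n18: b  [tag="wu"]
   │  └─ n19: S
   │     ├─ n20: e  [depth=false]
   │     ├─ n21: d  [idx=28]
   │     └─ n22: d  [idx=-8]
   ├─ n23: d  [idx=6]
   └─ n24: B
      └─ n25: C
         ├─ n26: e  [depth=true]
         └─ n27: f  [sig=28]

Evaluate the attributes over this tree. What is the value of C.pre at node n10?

1. n1.pre = 5  [5]
2. n1.mk = false  [false]
3. n2.sig = true  [C₀.pre > 4]
4. n3.sig = true  [B₀.sig == true]
5. n4.depth = false  [terminal]
6. n5.idx = -9  [terminal]
7. n3.cnt = 25  [25]
8. n3.live = true  [d.idx > -10]
9. n6.sig = false  [B₁.cnt > 25]
10. n7.idx = 2  [terminal]
11. n6.cnt = 4  [d.idx * 3 - 2]
12. n6.live = true  [true]
13. n8.sig = 11  [terminal]
14. n2.cnt = 3  [(if B₀.sig then f.sig else B₁.cnt) - 8]
15. n2.live = true  [B₂.cnt > 3]
16. n9.sig = 28  [terminal]
17. n10.pre = 24  [(if B.live then B.cnt else f.sig) + 21]
18. n10.mk = true  [f.sig == 28]
19. n11.depth = false  [terminal]
20. n12.tag = "rp"  [terminal]
21. n13.pre = 24  [len(b.tag) + 22]
22. n13.mk = true  [true]
23. n14.tag = "py"  [terminal]
24. n15.sig = -9  [terminal]
25. n13.lim = "mpy"  ["m" ++ b.tag]
26. n10.lim = "xr"  ["xr"]
27. n1.lim = "xrw"  [C₁.lim ++ "w"]
28. n16.sig = true  [true]
29. n17.sig = true  [B₀.sig == true]
30. n18.tag = "wu"  [terminal]
31. n20.depth = false  [terminal]
32. n21.idx = 28  [terminal]
33. n22.idx = -8  [terminal]
34. n19.ok = -8  [d₁.idx * -1 - 16]
35. n19.wid = true  [true]
36. n17.cnt = -6  [S.ok + 2]
37. n17.live = false  [B.sig == false]
38. n23.idx = 6  [terminal]
39. n24.sig = true  [B₁.cnt > -7]
40. n25.pre = 13  [13]
41. n25.mk = true  [B.sig == true]
42. n26.depth = true  [terminal]
43. n27.sig = 28  [terminal]
44. n25.lim = "kx"  ["kx"]
45. n24.cnt = 29  [len(C.lim) + 27]
46. n24.live = false  [not B.sig]
47. n16.cnt = 2  [d.idx - 4]
48. n16.live = true  [B₀.sig == true]
49. n0.ok = 21  [21]
50. n0.wid = false  [false]

24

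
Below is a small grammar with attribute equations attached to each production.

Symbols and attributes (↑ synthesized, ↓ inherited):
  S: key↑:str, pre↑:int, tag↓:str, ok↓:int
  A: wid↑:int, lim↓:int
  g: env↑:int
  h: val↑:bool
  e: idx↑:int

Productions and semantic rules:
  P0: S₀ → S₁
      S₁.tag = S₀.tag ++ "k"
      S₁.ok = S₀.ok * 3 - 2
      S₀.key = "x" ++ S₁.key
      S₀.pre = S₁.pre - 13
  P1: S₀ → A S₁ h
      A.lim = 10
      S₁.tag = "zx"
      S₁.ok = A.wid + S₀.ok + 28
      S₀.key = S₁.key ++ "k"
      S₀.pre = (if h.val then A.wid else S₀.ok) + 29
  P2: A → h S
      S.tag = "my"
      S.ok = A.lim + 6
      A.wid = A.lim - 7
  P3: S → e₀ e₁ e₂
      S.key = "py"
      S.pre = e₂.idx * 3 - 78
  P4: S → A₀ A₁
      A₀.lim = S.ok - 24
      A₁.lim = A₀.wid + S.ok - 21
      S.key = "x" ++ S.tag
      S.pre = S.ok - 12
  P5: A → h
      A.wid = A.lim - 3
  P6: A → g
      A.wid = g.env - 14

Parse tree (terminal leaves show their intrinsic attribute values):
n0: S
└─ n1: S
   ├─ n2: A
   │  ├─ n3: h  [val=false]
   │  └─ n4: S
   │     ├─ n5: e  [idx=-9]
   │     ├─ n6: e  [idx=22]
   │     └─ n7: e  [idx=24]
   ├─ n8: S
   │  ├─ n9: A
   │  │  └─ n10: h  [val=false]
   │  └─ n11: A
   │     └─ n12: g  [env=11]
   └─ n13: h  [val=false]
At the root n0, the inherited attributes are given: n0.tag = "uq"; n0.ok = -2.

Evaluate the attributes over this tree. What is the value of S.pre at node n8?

11

1. n0.tag = "uq"  [given at root]
2. n0.ok = -2  [given at root]
3. n1.tag = "uqk"  [S₀.tag ++ "k"]
4. n1.ok = -8  [S₀.ok * 3 - 2]
5. n2.lim = 10  [10]
6. n3.val = false  [terminal]
7. n4.tag = "my"  ["my"]
8. n4.ok = 16  [A.lim + 6]
9. n5.idx = -9  [terminal]
10. n6.idx = 22  [terminal]
11. n7.idx = 24  [terminal]
12. n4.key = "py"  ["py"]
13. n4.pre = -6  [e₂.idx * 3 - 78]
14. n2.wid = 3  [A.lim - 7]
15. n8.tag = "zx"  ["zx"]
16. n8.ok = 23  [A.wid + S₀.ok + 28]
17. n9.lim = -1  [S.ok - 24]
18. n10.val = false  [terminal]
19. n9.wid = -4  [A.lim - 3]
20. n11.lim = -2  [A₀.wid + S.ok - 21]
21. n12.env = 11  [terminal]
22. n11.wid = -3  [g.env - 14]
23. n8.key = "xzx"  ["x" ++ S.tag]
24. n8.pre = 11  [S.ok - 12]
25. n13.val = false  [terminal]
26. n1.key = "xzxk"  [S₁.key ++ "k"]
27. n1.pre = 21  [(if h.val then A.wid else S₀.ok) + 29]
28. n0.key = "xxzxk"  ["x" ++ S₁.key]
29. n0.pre = 8  [S₁.pre - 13]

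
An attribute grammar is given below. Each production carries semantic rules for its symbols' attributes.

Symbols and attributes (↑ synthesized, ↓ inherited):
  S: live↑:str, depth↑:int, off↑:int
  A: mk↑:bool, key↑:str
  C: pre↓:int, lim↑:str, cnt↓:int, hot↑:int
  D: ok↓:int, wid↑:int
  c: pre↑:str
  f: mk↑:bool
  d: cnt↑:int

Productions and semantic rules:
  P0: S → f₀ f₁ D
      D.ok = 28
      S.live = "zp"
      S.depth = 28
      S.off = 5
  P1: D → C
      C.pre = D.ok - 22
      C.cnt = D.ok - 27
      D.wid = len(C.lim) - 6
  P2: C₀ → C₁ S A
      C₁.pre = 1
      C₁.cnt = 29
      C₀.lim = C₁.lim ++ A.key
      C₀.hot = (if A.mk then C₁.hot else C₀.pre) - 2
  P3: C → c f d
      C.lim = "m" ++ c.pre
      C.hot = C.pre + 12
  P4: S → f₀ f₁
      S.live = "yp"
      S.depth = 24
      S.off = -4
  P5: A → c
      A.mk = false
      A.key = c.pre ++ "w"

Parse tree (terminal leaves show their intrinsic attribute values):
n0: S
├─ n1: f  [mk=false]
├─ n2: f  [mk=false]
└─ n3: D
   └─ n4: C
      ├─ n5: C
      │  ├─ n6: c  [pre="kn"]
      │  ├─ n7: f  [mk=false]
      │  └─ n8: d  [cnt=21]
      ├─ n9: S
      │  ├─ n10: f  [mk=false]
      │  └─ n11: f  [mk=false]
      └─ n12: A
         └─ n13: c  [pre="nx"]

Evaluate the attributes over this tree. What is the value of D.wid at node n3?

1. n1.mk = false  [terminal]
2. n2.mk = false  [terminal]
3. n3.ok = 28  [28]
4. n4.pre = 6  [D.ok - 22]
5. n4.cnt = 1  [D.ok - 27]
6. n5.pre = 1  [1]
7. n5.cnt = 29  [29]
8. n6.pre = "kn"  [terminal]
9. n7.mk = false  [terminal]
10. n8.cnt = 21  [terminal]
11. n5.lim = "mkn"  ["m" ++ c.pre]
12. n5.hot = 13  [C.pre + 12]
13. n10.mk = false  [terminal]
14. n11.mk = false  [terminal]
15. n9.live = "yp"  ["yp"]
16. n9.depth = 24  [24]
17. n9.off = -4  [-4]
18. n13.pre = "nx"  [terminal]
19. n12.mk = false  [false]
20. n12.key = "nxw"  [c.pre ++ "w"]
21. n4.lim = "mknnxw"  [C₁.lim ++ A.key]
22. n4.hot = 4  [(if A.mk then C₁.hot else C₀.pre) - 2]
23. n3.wid = 0  [len(C.lim) - 6]
24. n0.live = "zp"  ["zp"]
25. n0.depth = 28  [28]
26. n0.off = 5  [5]

0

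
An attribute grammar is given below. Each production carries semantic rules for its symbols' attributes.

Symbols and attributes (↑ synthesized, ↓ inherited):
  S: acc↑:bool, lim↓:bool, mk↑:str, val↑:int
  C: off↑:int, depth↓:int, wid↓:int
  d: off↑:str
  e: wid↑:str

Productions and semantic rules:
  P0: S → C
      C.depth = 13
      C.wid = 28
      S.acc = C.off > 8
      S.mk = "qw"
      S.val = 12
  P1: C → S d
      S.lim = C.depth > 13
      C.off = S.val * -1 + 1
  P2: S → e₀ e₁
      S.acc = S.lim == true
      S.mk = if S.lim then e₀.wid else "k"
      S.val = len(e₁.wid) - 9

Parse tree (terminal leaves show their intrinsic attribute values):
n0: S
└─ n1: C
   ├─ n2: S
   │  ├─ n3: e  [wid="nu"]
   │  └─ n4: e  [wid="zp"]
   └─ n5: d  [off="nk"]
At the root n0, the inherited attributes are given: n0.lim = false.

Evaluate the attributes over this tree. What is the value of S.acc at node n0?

false

1. n0.lim = false  [given at root]
2. n1.depth = 13  [13]
3. n1.wid = 28  [28]
4. n2.lim = false  [C.depth > 13]
5. n3.wid = "nu"  [terminal]
6. n4.wid = "zp"  [terminal]
7. n2.acc = false  [S.lim == true]
8. n2.mk = "k"  [if S.lim then e₀.wid else "k"]
9. n2.val = -7  [len(e₁.wid) - 9]
10. n5.off = "nk"  [terminal]
11. n1.off = 8  [S.val * -1 + 1]
12. n0.acc = false  [C.off > 8]
13. n0.mk = "qw"  ["qw"]
14. n0.val = 12  [12]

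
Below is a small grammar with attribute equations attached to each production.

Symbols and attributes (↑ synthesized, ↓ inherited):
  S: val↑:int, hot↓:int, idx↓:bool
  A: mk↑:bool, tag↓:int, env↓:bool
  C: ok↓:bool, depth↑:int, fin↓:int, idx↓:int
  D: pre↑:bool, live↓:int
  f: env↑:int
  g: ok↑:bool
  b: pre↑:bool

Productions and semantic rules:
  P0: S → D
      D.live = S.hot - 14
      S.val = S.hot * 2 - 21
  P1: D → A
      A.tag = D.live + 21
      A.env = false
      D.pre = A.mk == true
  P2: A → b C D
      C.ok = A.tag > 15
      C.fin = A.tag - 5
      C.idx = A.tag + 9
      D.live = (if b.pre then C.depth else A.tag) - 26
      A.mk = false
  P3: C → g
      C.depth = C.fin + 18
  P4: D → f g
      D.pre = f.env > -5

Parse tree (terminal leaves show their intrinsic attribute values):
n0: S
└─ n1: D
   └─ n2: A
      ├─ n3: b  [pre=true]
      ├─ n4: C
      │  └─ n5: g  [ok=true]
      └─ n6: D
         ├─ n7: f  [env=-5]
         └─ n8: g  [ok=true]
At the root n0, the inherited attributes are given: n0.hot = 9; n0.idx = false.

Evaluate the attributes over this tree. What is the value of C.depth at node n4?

29

1. n0.hot = 9  [given at root]
2. n0.idx = false  [given at root]
3. n1.live = -5  [S.hot - 14]
4. n2.tag = 16  [D.live + 21]
5. n2.env = false  [false]
6. n3.pre = true  [terminal]
7. n4.ok = true  [A.tag > 15]
8. n4.fin = 11  [A.tag - 5]
9. n4.idx = 25  [A.tag + 9]
10. n5.ok = true  [terminal]
11. n4.depth = 29  [C.fin + 18]
12. n6.live = 3  [(if b.pre then C.depth else A.tag) - 26]
13. n7.env = -5  [terminal]
14. n8.ok = true  [terminal]
15. n6.pre = false  [f.env > -5]
16. n2.mk = false  [false]
17. n1.pre = false  [A.mk == true]
18. n0.val = -3  [S.hot * 2 - 21]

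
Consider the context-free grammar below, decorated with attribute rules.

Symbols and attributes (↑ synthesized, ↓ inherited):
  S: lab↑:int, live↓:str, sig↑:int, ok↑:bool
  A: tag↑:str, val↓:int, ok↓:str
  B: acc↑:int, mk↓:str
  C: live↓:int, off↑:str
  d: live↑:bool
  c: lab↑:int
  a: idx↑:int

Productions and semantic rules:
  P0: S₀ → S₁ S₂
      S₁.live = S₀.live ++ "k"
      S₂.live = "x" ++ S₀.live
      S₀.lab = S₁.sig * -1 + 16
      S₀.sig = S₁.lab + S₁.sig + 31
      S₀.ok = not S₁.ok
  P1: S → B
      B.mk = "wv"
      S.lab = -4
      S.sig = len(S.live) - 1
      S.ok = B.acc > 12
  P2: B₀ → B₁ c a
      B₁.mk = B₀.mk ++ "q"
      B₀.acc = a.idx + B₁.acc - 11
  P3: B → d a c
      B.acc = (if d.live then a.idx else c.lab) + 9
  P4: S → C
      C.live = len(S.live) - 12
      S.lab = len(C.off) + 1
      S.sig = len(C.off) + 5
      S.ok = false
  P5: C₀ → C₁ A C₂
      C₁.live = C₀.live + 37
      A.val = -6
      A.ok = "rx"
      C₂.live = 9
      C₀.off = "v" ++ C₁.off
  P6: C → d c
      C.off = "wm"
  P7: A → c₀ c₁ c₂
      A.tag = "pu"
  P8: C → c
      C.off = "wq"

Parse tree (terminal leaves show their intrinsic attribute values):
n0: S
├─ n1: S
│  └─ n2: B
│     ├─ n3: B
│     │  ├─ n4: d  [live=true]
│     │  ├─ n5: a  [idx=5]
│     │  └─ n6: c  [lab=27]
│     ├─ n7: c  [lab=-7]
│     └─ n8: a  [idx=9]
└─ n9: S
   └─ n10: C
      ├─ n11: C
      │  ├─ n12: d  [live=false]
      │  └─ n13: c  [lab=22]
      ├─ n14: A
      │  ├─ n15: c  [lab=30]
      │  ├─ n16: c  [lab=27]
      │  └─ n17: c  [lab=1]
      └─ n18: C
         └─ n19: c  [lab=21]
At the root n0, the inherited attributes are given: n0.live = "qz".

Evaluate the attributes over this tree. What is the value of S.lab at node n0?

14

1. n0.live = "qz"  [given at root]
2. n1.live = "qzk"  [S₀.live ++ "k"]
3. n2.mk = "wv"  ["wv"]
4. n3.mk = "wvq"  [B₀.mk ++ "q"]
5. n4.live = true  [terminal]
6. n5.idx = 5  [terminal]
7. n6.lab = 27  [terminal]
8. n3.acc = 14  [(if d.live then a.idx else c.lab) + 9]
9. n7.lab = -7  [terminal]
10. n8.idx = 9  [terminal]
11. n2.acc = 12  [a.idx + B₁.acc - 11]
12. n1.lab = -4  [-4]
13. n1.sig = 2  [len(S.live) - 1]
14. n1.ok = false  [B.acc > 12]
15. n9.live = "xqz"  ["x" ++ S₀.live]
16. n10.live = -9  [len(S.live) - 12]
17. n11.live = 28  [C₀.live + 37]
18. n12.live = false  [terminal]
19. n13.lab = 22  [terminal]
20. n11.off = "wm"  ["wm"]
21. n14.val = -6  [-6]
22. n14.ok = "rx"  ["rx"]
23. n15.lab = 30  [terminal]
24. n16.lab = 27  [terminal]
25. n17.lab = 1  [terminal]
26. n14.tag = "pu"  ["pu"]
27. n18.live = 9  [9]
28. n19.lab = 21  [terminal]
29. n18.off = "wq"  ["wq"]
30. n10.off = "vwm"  ["v" ++ C₁.off]
31. n9.lab = 4  [len(C.off) + 1]
32. n9.sig = 8  [len(C.off) + 5]
33. n9.ok = false  [false]
34. n0.lab = 14  [S₁.sig * -1 + 16]
35. n0.sig = 29  [S₁.lab + S₁.sig + 31]
36. n0.ok = true  [not S₁.ok]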